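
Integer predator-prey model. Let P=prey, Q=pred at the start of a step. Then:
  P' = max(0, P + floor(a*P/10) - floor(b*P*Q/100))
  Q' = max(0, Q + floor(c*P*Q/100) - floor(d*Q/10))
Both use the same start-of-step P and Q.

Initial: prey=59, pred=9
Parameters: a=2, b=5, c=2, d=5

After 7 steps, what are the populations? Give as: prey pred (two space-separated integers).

Step 1: prey: 59+11-26=44; pred: 9+10-4=15
Step 2: prey: 44+8-33=19; pred: 15+13-7=21
Step 3: prey: 19+3-19=3; pred: 21+7-10=18
Step 4: prey: 3+0-2=1; pred: 18+1-9=10
Step 5: prey: 1+0-0=1; pred: 10+0-5=5
Step 6: prey: 1+0-0=1; pred: 5+0-2=3
Step 7: prey: 1+0-0=1; pred: 3+0-1=2

Answer: 1 2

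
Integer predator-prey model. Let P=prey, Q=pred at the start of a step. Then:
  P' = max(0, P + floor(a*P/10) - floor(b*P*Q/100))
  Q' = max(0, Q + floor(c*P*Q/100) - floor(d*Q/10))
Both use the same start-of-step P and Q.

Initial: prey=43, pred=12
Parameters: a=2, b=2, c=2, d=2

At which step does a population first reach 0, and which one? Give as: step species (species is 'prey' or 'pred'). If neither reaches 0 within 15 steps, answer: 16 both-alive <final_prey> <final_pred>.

Step 1: prey: 43+8-10=41; pred: 12+10-2=20
Step 2: prey: 41+8-16=33; pred: 20+16-4=32
Step 3: prey: 33+6-21=18; pred: 32+21-6=47
Step 4: prey: 18+3-16=5; pred: 47+16-9=54
Step 5: prey: 5+1-5=1; pred: 54+5-10=49
Step 6: prey: 1+0-0=1; pred: 49+0-9=40
Step 7: prey: 1+0-0=1; pred: 40+0-8=32
Step 8: prey: 1+0-0=1; pred: 32+0-6=26
Step 9: prey: 1+0-0=1; pred: 26+0-5=21
Step 10: prey: 1+0-0=1; pred: 21+0-4=17
Step 11: prey: 1+0-0=1; pred: 17+0-3=14
Step 12: prey: 1+0-0=1; pred: 14+0-2=12
Step 13: prey: 1+0-0=1; pred: 12+0-2=10
Step 14: prey: 1+0-0=1; pred: 10+0-2=8
Step 15: prey: 1+0-0=1; pred: 8+0-1=7
No extinction within 15 steps

Answer: 16 both-alive 1 7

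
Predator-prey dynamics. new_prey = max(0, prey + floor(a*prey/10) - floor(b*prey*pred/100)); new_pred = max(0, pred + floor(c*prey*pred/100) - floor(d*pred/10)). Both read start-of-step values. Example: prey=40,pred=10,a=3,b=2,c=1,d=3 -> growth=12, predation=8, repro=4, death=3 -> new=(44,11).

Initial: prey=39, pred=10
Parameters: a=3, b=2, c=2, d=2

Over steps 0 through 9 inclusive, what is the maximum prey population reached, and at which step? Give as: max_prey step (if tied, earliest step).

Answer: 43 1

Derivation:
Step 1: prey: 39+11-7=43; pred: 10+7-2=15
Step 2: prey: 43+12-12=43; pred: 15+12-3=24
Step 3: prey: 43+12-20=35; pred: 24+20-4=40
Step 4: prey: 35+10-28=17; pred: 40+28-8=60
Step 5: prey: 17+5-20=2; pred: 60+20-12=68
Step 6: prey: 2+0-2=0; pred: 68+2-13=57
Step 7: prey: 0+0-0=0; pred: 57+0-11=46
Step 8: prey: 0+0-0=0; pred: 46+0-9=37
Step 9: prey: 0+0-0=0; pred: 37+0-7=30
Max prey = 43 at step 1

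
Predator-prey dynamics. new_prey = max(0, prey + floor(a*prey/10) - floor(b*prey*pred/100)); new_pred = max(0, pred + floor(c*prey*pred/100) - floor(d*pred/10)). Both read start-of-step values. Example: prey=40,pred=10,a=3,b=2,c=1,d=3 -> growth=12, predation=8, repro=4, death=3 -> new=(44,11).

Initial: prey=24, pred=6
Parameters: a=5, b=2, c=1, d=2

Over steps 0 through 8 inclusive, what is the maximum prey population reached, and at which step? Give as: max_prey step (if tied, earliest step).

Step 1: prey: 24+12-2=34; pred: 6+1-1=6
Step 2: prey: 34+17-4=47; pred: 6+2-1=7
Step 3: prey: 47+23-6=64; pred: 7+3-1=9
Step 4: prey: 64+32-11=85; pred: 9+5-1=13
Step 5: prey: 85+42-22=105; pred: 13+11-2=22
Step 6: prey: 105+52-46=111; pred: 22+23-4=41
Step 7: prey: 111+55-91=75; pred: 41+45-8=78
Step 8: prey: 75+37-117=0; pred: 78+58-15=121
Max prey = 111 at step 6

Answer: 111 6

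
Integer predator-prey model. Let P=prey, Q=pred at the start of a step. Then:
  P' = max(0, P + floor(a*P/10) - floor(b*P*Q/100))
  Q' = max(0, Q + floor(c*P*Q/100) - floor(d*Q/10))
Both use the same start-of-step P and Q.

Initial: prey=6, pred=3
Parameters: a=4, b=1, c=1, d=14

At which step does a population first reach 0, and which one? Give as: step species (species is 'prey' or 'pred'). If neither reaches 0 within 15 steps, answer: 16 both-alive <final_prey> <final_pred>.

Answer: 1 pred

Derivation:
Step 1: prey: 6+2-0=8; pred: 3+0-4=0
First extinction: pred at step 1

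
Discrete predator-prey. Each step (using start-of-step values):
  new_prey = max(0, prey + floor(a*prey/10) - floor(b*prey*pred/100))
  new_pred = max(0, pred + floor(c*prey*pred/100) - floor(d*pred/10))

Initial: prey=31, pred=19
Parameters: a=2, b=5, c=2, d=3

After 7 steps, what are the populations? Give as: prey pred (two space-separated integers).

Step 1: prey: 31+6-29=8; pred: 19+11-5=25
Step 2: prey: 8+1-10=0; pred: 25+4-7=22
Step 3: prey: 0+0-0=0; pred: 22+0-6=16
Step 4: prey: 0+0-0=0; pred: 16+0-4=12
Step 5: prey: 0+0-0=0; pred: 12+0-3=9
Step 6: prey: 0+0-0=0; pred: 9+0-2=7
Step 7: prey: 0+0-0=0; pred: 7+0-2=5

Answer: 0 5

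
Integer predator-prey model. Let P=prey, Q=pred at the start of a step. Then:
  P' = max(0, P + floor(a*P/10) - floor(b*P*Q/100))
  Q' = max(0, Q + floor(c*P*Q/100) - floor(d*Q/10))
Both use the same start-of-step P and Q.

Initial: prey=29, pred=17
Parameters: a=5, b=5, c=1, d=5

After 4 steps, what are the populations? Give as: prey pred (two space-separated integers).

Answer: 20 4

Derivation:
Step 1: prey: 29+14-24=19; pred: 17+4-8=13
Step 2: prey: 19+9-12=16; pred: 13+2-6=9
Step 3: prey: 16+8-7=17; pred: 9+1-4=6
Step 4: prey: 17+8-5=20; pred: 6+1-3=4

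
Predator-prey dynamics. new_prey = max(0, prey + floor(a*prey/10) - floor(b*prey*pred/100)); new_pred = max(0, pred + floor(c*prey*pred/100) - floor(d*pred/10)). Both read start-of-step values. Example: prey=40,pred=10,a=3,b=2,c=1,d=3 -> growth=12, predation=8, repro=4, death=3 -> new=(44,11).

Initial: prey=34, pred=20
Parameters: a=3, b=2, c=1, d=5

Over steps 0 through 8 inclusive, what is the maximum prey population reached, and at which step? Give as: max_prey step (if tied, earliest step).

Answer: 72 8

Derivation:
Step 1: prey: 34+10-13=31; pred: 20+6-10=16
Step 2: prey: 31+9-9=31; pred: 16+4-8=12
Step 3: prey: 31+9-7=33; pred: 12+3-6=9
Step 4: prey: 33+9-5=37; pred: 9+2-4=7
Step 5: prey: 37+11-5=43; pred: 7+2-3=6
Step 6: prey: 43+12-5=50; pred: 6+2-3=5
Step 7: prey: 50+15-5=60; pred: 5+2-2=5
Step 8: prey: 60+18-6=72; pred: 5+3-2=6
Max prey = 72 at step 8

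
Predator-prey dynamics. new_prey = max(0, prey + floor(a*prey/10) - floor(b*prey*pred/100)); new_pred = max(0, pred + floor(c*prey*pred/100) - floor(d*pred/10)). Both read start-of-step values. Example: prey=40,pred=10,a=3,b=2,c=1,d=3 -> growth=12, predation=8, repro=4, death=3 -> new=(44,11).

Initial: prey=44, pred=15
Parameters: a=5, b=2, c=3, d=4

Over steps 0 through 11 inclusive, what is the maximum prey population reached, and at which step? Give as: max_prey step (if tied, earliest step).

Answer: 53 1

Derivation:
Step 1: prey: 44+22-13=53; pred: 15+19-6=28
Step 2: prey: 53+26-29=50; pred: 28+44-11=61
Step 3: prey: 50+25-61=14; pred: 61+91-24=128
Step 4: prey: 14+7-35=0; pred: 128+53-51=130
Step 5: prey: 0+0-0=0; pred: 130+0-52=78
Step 6: prey: 0+0-0=0; pred: 78+0-31=47
Step 7: prey: 0+0-0=0; pred: 47+0-18=29
Step 8: prey: 0+0-0=0; pred: 29+0-11=18
Step 9: prey: 0+0-0=0; pred: 18+0-7=11
Step 10: prey: 0+0-0=0; pred: 11+0-4=7
Step 11: prey: 0+0-0=0; pred: 7+0-2=5
Max prey = 53 at step 1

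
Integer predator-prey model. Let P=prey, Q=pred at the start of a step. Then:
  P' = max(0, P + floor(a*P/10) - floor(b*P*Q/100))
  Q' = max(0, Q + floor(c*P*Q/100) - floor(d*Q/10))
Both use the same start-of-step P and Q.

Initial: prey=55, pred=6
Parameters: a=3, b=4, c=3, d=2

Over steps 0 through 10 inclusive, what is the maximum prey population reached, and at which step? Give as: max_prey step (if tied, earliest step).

Answer: 58 1

Derivation:
Step 1: prey: 55+16-13=58; pred: 6+9-1=14
Step 2: prey: 58+17-32=43; pred: 14+24-2=36
Step 3: prey: 43+12-61=0; pred: 36+46-7=75
Step 4: prey: 0+0-0=0; pred: 75+0-15=60
Step 5: prey: 0+0-0=0; pred: 60+0-12=48
Step 6: prey: 0+0-0=0; pred: 48+0-9=39
Step 7: prey: 0+0-0=0; pred: 39+0-7=32
Step 8: prey: 0+0-0=0; pred: 32+0-6=26
Step 9: prey: 0+0-0=0; pred: 26+0-5=21
Step 10: prey: 0+0-0=0; pred: 21+0-4=17
Max prey = 58 at step 1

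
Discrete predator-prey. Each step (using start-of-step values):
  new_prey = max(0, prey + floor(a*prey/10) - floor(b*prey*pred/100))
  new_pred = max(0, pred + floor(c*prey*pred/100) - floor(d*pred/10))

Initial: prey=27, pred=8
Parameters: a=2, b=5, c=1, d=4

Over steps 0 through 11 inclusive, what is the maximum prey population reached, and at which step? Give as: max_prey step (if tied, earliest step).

Step 1: prey: 27+5-10=22; pred: 8+2-3=7
Step 2: prey: 22+4-7=19; pred: 7+1-2=6
Step 3: prey: 19+3-5=17; pred: 6+1-2=5
Step 4: prey: 17+3-4=16; pred: 5+0-2=3
Step 5: prey: 16+3-2=17; pred: 3+0-1=2
Step 6: prey: 17+3-1=19; pred: 2+0-0=2
Step 7: prey: 19+3-1=21; pred: 2+0-0=2
Step 8: prey: 21+4-2=23; pred: 2+0-0=2
Step 9: prey: 23+4-2=25; pred: 2+0-0=2
Step 10: prey: 25+5-2=28; pred: 2+0-0=2
Step 11: prey: 28+5-2=31; pred: 2+0-0=2
Max prey = 31 at step 11

Answer: 31 11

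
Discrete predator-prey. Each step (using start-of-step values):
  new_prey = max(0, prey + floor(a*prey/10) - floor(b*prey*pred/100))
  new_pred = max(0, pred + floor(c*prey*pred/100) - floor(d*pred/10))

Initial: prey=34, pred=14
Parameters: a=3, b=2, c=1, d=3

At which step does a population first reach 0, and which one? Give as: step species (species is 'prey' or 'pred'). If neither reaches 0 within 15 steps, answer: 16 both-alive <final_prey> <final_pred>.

Answer: 16 both-alive 28 16

Derivation:
Step 1: prey: 34+10-9=35; pred: 14+4-4=14
Step 2: prey: 35+10-9=36; pred: 14+4-4=14
Step 3: prey: 36+10-10=36; pred: 14+5-4=15
Step 4: prey: 36+10-10=36; pred: 15+5-4=16
Step 5: prey: 36+10-11=35; pred: 16+5-4=17
Step 6: prey: 35+10-11=34; pred: 17+5-5=17
Step 7: prey: 34+10-11=33; pred: 17+5-5=17
Step 8: prey: 33+9-11=31; pred: 17+5-5=17
Step 9: prey: 31+9-10=30; pred: 17+5-5=17
Step 10: prey: 30+9-10=29; pred: 17+5-5=17
Step 11: prey: 29+8-9=28; pred: 17+4-5=16
Step 12: prey: 28+8-8=28; pred: 16+4-4=16
Steps 13-15: state stable at prey=28, pred=16 (no change)
No extinction within 15 steps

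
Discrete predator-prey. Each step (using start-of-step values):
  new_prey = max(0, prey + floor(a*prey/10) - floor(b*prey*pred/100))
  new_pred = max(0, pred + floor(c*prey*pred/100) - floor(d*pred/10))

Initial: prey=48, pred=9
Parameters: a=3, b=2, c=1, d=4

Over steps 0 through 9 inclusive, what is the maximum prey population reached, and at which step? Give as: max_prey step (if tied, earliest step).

Step 1: prey: 48+14-8=54; pred: 9+4-3=10
Step 2: prey: 54+16-10=60; pred: 10+5-4=11
Step 3: prey: 60+18-13=65; pred: 11+6-4=13
Step 4: prey: 65+19-16=68; pred: 13+8-5=16
Step 5: prey: 68+20-21=67; pred: 16+10-6=20
Step 6: prey: 67+20-26=61; pred: 20+13-8=25
Step 7: prey: 61+18-30=49; pred: 25+15-10=30
Step 8: prey: 49+14-29=34; pred: 30+14-12=32
Step 9: prey: 34+10-21=23; pred: 32+10-12=30
Max prey = 68 at step 4

Answer: 68 4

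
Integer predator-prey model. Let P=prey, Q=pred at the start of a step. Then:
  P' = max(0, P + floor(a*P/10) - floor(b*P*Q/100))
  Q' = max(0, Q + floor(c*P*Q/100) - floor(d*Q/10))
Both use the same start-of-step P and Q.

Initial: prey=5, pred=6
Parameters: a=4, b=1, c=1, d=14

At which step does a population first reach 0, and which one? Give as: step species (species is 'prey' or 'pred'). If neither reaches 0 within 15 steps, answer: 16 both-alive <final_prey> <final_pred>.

Step 1: prey: 5+2-0=7; pred: 6+0-8=0
First extinction: pred at step 1

Answer: 1 pred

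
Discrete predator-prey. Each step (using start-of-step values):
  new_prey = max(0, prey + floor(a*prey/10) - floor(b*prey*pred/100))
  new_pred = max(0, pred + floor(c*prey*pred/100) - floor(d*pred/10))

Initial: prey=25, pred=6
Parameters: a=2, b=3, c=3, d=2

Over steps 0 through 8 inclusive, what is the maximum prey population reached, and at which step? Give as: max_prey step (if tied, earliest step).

Answer: 26 1

Derivation:
Step 1: prey: 25+5-4=26; pred: 6+4-1=9
Step 2: prey: 26+5-7=24; pred: 9+7-1=15
Step 3: prey: 24+4-10=18; pred: 15+10-3=22
Step 4: prey: 18+3-11=10; pred: 22+11-4=29
Step 5: prey: 10+2-8=4; pred: 29+8-5=32
Step 6: prey: 4+0-3=1; pred: 32+3-6=29
Step 7: prey: 1+0-0=1; pred: 29+0-5=24
Step 8: prey: 1+0-0=1; pred: 24+0-4=20
Max prey = 26 at step 1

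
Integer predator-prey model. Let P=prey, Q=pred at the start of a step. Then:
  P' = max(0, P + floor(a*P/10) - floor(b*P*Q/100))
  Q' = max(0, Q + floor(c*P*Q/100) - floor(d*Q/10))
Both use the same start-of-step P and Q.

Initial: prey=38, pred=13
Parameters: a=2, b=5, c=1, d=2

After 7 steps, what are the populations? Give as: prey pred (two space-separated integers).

Answer: 2 7

Derivation:
Step 1: prey: 38+7-24=21; pred: 13+4-2=15
Step 2: prey: 21+4-15=10; pred: 15+3-3=15
Step 3: prey: 10+2-7=5; pred: 15+1-3=13
Step 4: prey: 5+1-3=3; pred: 13+0-2=11
Step 5: prey: 3+0-1=2; pred: 11+0-2=9
Step 6: prey: 2+0-0=2; pred: 9+0-1=8
Step 7: prey: 2+0-0=2; pred: 8+0-1=7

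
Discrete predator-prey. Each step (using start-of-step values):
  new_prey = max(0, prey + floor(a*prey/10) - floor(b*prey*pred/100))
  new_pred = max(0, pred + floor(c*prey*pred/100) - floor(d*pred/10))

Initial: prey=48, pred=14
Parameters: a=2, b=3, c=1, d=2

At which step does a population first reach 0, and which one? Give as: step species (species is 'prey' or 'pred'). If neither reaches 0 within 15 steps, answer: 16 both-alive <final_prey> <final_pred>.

Answer: 16 both-alive 2 4

Derivation:
Step 1: prey: 48+9-20=37; pred: 14+6-2=18
Step 2: prey: 37+7-19=25; pred: 18+6-3=21
Step 3: prey: 25+5-15=15; pred: 21+5-4=22
Step 4: prey: 15+3-9=9; pred: 22+3-4=21
Step 5: prey: 9+1-5=5; pred: 21+1-4=18
Step 6: prey: 5+1-2=4; pred: 18+0-3=15
Step 7: prey: 4+0-1=3; pred: 15+0-3=12
Step 8: prey: 3+0-1=2; pred: 12+0-2=10
Step 9: prey: 2+0-0=2; pred: 10+0-2=8
Step 10: prey: 2+0-0=2; pred: 8+0-1=7
Step 11: prey: 2+0-0=2; pred: 7+0-1=6
Step 12: prey: 2+0-0=2; pred: 6+0-1=5
Step 13: prey: 2+0-0=2; pred: 5+0-1=4
Step 14: prey: 2+0-0=2; pred: 4+0-0=4
Steps 15-15: state stable at prey=2, pred=4 (no change)
No extinction within 15 steps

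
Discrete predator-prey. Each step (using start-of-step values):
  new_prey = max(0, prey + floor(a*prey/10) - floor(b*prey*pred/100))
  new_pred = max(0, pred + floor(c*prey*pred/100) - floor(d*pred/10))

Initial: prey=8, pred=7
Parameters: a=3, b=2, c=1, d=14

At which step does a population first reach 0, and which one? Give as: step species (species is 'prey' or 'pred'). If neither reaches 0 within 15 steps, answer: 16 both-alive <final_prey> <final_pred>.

Answer: 1 pred

Derivation:
Step 1: prey: 8+2-1=9; pred: 7+0-9=0
First extinction: pred at step 1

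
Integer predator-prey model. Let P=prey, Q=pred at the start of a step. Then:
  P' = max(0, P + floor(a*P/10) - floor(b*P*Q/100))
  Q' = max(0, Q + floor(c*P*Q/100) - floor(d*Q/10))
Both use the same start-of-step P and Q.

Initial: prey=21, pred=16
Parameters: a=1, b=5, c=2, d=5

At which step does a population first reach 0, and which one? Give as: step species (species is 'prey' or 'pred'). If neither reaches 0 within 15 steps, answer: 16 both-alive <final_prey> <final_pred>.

Step 1: prey: 21+2-16=7; pred: 16+6-8=14
Step 2: prey: 7+0-4=3; pred: 14+1-7=8
Step 3: prey: 3+0-1=2; pred: 8+0-4=4
Step 4: prey: 2+0-0=2; pred: 4+0-2=2
Step 5: prey: 2+0-0=2; pred: 2+0-1=1
Step 6: prey: 2+0-0=2; pred: 1+0-0=1
Steps 7-15: state stable at prey=2, pred=1 (no change)
No extinction within 15 steps

Answer: 16 both-alive 2 1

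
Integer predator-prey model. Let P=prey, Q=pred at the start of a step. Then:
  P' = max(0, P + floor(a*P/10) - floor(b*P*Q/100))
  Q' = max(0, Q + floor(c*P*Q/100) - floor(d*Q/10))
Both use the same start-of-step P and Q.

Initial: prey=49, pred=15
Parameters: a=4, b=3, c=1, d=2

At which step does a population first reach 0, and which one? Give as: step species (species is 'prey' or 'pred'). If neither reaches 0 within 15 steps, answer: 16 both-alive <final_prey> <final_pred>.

Step 1: prey: 49+19-22=46; pred: 15+7-3=19
Step 2: prey: 46+18-26=38; pred: 19+8-3=24
Step 3: prey: 38+15-27=26; pred: 24+9-4=29
Step 4: prey: 26+10-22=14; pred: 29+7-5=31
Step 5: prey: 14+5-13=6; pred: 31+4-6=29
Step 6: prey: 6+2-5=3; pred: 29+1-5=25
Step 7: prey: 3+1-2=2; pred: 25+0-5=20
Step 8: prey: 2+0-1=1; pred: 20+0-4=16
Step 9: prey: 1+0-0=1; pred: 16+0-3=13
Step 10: prey: 1+0-0=1; pred: 13+0-2=11
Step 11: prey: 1+0-0=1; pred: 11+0-2=9
Step 12: prey: 1+0-0=1; pred: 9+0-1=8
Step 13: prey: 1+0-0=1; pred: 8+0-1=7
Step 14: prey: 1+0-0=1; pred: 7+0-1=6
Step 15: prey: 1+0-0=1; pred: 6+0-1=5
No extinction within 15 steps

Answer: 16 both-alive 1 5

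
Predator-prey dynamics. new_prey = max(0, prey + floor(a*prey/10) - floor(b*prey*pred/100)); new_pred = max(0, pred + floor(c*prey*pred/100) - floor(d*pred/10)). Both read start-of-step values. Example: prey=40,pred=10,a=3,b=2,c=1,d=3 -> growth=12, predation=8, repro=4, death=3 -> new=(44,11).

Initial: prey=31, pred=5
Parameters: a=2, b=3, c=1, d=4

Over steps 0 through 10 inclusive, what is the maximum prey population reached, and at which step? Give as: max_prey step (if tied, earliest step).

Answer: 63 10

Derivation:
Step 1: prey: 31+6-4=33; pred: 5+1-2=4
Step 2: prey: 33+6-3=36; pred: 4+1-1=4
Step 3: prey: 36+7-4=39; pred: 4+1-1=4
Step 4: prey: 39+7-4=42; pred: 4+1-1=4
Step 5: prey: 42+8-5=45; pred: 4+1-1=4
Step 6: prey: 45+9-5=49; pred: 4+1-1=4
Step 7: prey: 49+9-5=53; pred: 4+1-1=4
Step 8: prey: 53+10-6=57; pred: 4+2-1=5
Step 9: prey: 57+11-8=60; pred: 5+2-2=5
Step 10: prey: 60+12-9=63; pred: 5+3-2=6
Max prey = 63 at step 10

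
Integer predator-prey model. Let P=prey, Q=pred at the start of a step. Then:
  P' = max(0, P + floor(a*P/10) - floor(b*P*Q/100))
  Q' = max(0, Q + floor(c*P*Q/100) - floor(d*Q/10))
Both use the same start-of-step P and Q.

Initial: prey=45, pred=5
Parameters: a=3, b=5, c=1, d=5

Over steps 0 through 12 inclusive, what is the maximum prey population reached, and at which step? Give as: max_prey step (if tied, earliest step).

Answer: 64 7

Derivation:
Step 1: prey: 45+13-11=47; pred: 5+2-2=5
Step 2: prey: 47+14-11=50; pred: 5+2-2=5
Step 3: prey: 50+15-12=53; pred: 5+2-2=5
Step 4: prey: 53+15-13=55; pred: 5+2-2=5
Step 5: prey: 55+16-13=58; pred: 5+2-2=5
Step 6: prey: 58+17-14=61; pred: 5+2-2=5
Step 7: prey: 61+18-15=64; pred: 5+3-2=6
Step 8: prey: 64+19-19=64; pred: 6+3-3=6
Step 9: prey: 64+19-19=64; pred: 6+3-3=6
Step 10: prey: 64+19-19=64; pred: 6+3-3=6
Step 11: prey: 64+19-19=64; pred: 6+3-3=6
Step 12: prey: 64+19-19=64; pred: 6+3-3=6
Max prey = 64 at step 7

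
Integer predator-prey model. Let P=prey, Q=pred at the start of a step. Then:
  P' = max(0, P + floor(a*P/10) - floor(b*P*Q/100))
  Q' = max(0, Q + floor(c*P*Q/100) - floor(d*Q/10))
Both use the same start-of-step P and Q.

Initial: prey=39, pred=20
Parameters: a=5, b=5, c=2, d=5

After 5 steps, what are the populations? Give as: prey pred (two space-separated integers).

Answer: 3 4

Derivation:
Step 1: prey: 39+19-39=19; pred: 20+15-10=25
Step 2: prey: 19+9-23=5; pred: 25+9-12=22
Step 3: prey: 5+2-5=2; pred: 22+2-11=13
Step 4: prey: 2+1-1=2; pred: 13+0-6=7
Step 5: prey: 2+1-0=3; pred: 7+0-3=4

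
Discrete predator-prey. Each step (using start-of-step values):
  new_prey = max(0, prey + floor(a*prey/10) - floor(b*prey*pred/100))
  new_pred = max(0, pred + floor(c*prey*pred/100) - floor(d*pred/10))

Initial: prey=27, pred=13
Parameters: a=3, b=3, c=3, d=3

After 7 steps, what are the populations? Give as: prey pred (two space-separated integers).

Step 1: prey: 27+8-10=25; pred: 13+10-3=20
Step 2: prey: 25+7-15=17; pred: 20+15-6=29
Step 3: prey: 17+5-14=8; pred: 29+14-8=35
Step 4: prey: 8+2-8=2; pred: 35+8-10=33
Step 5: prey: 2+0-1=1; pred: 33+1-9=25
Step 6: prey: 1+0-0=1; pred: 25+0-7=18
Step 7: prey: 1+0-0=1; pred: 18+0-5=13

Answer: 1 13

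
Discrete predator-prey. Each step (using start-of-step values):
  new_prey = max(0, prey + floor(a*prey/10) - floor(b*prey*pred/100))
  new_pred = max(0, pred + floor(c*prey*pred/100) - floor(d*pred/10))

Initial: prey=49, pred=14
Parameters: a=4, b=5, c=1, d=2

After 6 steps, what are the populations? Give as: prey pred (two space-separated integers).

Step 1: prey: 49+19-34=34; pred: 14+6-2=18
Step 2: prey: 34+13-30=17; pred: 18+6-3=21
Step 3: prey: 17+6-17=6; pred: 21+3-4=20
Step 4: prey: 6+2-6=2; pred: 20+1-4=17
Step 5: prey: 2+0-1=1; pred: 17+0-3=14
Step 6: prey: 1+0-0=1; pred: 14+0-2=12

Answer: 1 12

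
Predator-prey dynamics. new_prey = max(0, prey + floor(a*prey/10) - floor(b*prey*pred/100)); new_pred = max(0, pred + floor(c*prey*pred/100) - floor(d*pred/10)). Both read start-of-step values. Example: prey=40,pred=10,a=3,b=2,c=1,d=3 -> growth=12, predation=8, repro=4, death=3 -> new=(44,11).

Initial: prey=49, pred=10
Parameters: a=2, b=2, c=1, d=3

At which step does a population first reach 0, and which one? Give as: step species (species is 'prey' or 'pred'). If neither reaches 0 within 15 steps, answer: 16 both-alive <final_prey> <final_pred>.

Answer: 16 both-alive 14 4

Derivation:
Step 1: prey: 49+9-9=49; pred: 10+4-3=11
Step 2: prey: 49+9-10=48; pred: 11+5-3=13
Step 3: prey: 48+9-12=45; pred: 13+6-3=16
Step 4: prey: 45+9-14=40; pred: 16+7-4=19
Step 5: prey: 40+8-15=33; pred: 19+7-5=21
Step 6: prey: 33+6-13=26; pred: 21+6-6=21
Step 7: prey: 26+5-10=21; pred: 21+5-6=20
Step 8: prey: 21+4-8=17; pred: 20+4-6=18
Step 9: prey: 17+3-6=14; pred: 18+3-5=16
Step 10: prey: 14+2-4=12; pred: 16+2-4=14
Step 11: prey: 12+2-3=11; pred: 14+1-4=11
Step 12: prey: 11+2-2=11; pred: 11+1-3=9
Step 13: prey: 11+2-1=12; pred: 9+0-2=7
Step 14: prey: 12+2-1=13; pred: 7+0-2=5
Step 15: prey: 13+2-1=14; pred: 5+0-1=4
No extinction within 15 steps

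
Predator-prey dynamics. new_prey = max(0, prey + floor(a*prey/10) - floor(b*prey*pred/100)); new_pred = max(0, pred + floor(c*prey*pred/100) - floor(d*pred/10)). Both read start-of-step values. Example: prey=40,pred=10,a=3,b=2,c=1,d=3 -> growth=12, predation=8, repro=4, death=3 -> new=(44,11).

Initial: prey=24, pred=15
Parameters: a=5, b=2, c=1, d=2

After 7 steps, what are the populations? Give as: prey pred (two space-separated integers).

Answer: 36 47

Derivation:
Step 1: prey: 24+12-7=29; pred: 15+3-3=15
Step 2: prey: 29+14-8=35; pred: 15+4-3=16
Step 3: prey: 35+17-11=41; pred: 16+5-3=18
Step 4: prey: 41+20-14=47; pred: 18+7-3=22
Step 5: prey: 47+23-20=50; pred: 22+10-4=28
Step 6: prey: 50+25-28=47; pred: 28+14-5=37
Step 7: prey: 47+23-34=36; pred: 37+17-7=47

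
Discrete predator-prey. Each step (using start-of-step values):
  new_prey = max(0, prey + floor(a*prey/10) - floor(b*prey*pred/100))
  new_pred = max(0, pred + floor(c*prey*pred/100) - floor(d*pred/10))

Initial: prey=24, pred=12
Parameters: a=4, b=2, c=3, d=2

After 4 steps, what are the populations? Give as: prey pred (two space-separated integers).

Answer: 9 74

Derivation:
Step 1: prey: 24+9-5=28; pred: 12+8-2=18
Step 2: prey: 28+11-10=29; pred: 18+15-3=30
Step 3: prey: 29+11-17=23; pred: 30+26-6=50
Step 4: prey: 23+9-23=9; pred: 50+34-10=74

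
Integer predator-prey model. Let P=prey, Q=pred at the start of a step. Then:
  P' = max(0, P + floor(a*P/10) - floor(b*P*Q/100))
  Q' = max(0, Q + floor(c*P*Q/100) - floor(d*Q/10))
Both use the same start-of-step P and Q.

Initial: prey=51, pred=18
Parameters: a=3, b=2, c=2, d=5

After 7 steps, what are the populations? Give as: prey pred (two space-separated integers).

Answer: 2 8

Derivation:
Step 1: prey: 51+15-18=48; pred: 18+18-9=27
Step 2: prey: 48+14-25=37; pred: 27+25-13=39
Step 3: prey: 37+11-28=20; pred: 39+28-19=48
Step 4: prey: 20+6-19=7; pred: 48+19-24=43
Step 5: prey: 7+2-6=3; pred: 43+6-21=28
Step 6: prey: 3+0-1=2; pred: 28+1-14=15
Step 7: prey: 2+0-0=2; pred: 15+0-7=8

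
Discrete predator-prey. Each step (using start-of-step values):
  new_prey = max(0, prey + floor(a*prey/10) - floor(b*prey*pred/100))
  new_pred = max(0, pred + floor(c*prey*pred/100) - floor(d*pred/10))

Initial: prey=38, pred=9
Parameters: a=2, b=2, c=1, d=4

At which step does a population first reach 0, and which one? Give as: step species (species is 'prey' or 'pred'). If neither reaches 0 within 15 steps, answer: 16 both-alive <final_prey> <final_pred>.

Answer: 16 both-alive 39 9

Derivation:
Step 1: prey: 38+7-6=39; pred: 9+3-3=9
Step 2: prey: 39+7-7=39; pred: 9+3-3=9
Steps 3-15: state stable at prey=39, pred=9 (no change)
No extinction within 15 steps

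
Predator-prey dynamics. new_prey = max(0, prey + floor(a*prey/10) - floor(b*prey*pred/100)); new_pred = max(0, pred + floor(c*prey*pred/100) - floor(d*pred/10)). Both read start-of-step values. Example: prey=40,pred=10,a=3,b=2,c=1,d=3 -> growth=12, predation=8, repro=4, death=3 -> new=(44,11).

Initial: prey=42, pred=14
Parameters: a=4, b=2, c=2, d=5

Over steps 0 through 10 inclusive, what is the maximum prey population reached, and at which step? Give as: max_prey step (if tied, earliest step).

Answer: 49 2

Derivation:
Step 1: prey: 42+16-11=47; pred: 14+11-7=18
Step 2: prey: 47+18-16=49; pred: 18+16-9=25
Step 3: prey: 49+19-24=44; pred: 25+24-12=37
Step 4: prey: 44+17-32=29; pred: 37+32-18=51
Step 5: prey: 29+11-29=11; pred: 51+29-25=55
Step 6: prey: 11+4-12=3; pred: 55+12-27=40
Step 7: prey: 3+1-2=2; pred: 40+2-20=22
Step 8: prey: 2+0-0=2; pred: 22+0-11=11
Step 9: prey: 2+0-0=2; pred: 11+0-5=6
Step 10: prey: 2+0-0=2; pred: 6+0-3=3
Max prey = 49 at step 2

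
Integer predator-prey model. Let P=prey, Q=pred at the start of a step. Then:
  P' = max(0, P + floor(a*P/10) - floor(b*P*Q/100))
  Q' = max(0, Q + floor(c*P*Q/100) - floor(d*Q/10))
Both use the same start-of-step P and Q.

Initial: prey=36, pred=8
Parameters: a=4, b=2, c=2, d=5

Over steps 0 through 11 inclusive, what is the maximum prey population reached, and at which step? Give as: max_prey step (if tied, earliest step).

Step 1: prey: 36+14-5=45; pred: 8+5-4=9
Step 2: prey: 45+18-8=55; pred: 9+8-4=13
Step 3: prey: 55+22-14=63; pred: 13+14-6=21
Step 4: prey: 63+25-26=62; pred: 21+26-10=37
Step 5: prey: 62+24-45=41; pred: 37+45-18=64
Step 6: prey: 41+16-52=5; pred: 64+52-32=84
Step 7: prey: 5+2-8=0; pred: 84+8-42=50
Step 8: prey: 0+0-0=0; pred: 50+0-25=25
Step 9: prey: 0+0-0=0; pred: 25+0-12=13
Step 10: prey: 0+0-0=0; pred: 13+0-6=7
Step 11: prey: 0+0-0=0; pred: 7+0-3=4
Max prey = 63 at step 3

Answer: 63 3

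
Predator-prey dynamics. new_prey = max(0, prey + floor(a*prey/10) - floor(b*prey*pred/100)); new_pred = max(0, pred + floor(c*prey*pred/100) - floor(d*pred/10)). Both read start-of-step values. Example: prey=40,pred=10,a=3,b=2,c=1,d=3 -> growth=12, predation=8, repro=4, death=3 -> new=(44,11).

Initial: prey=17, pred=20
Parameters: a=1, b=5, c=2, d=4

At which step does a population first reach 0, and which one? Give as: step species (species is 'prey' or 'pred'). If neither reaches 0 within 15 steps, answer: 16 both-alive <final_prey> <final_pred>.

Step 1: prey: 17+1-17=1; pred: 20+6-8=18
Step 2: prey: 1+0-0=1; pred: 18+0-7=11
Step 3: prey: 1+0-0=1; pred: 11+0-4=7
Step 4: prey: 1+0-0=1; pred: 7+0-2=5
Step 5: prey: 1+0-0=1; pred: 5+0-2=3
Step 6: prey: 1+0-0=1; pred: 3+0-1=2
Step 7: prey: 1+0-0=1; pred: 2+0-0=2
Steps 8-15: state stable at prey=1, pred=2 (no change)
No extinction within 15 steps

Answer: 16 both-alive 1 2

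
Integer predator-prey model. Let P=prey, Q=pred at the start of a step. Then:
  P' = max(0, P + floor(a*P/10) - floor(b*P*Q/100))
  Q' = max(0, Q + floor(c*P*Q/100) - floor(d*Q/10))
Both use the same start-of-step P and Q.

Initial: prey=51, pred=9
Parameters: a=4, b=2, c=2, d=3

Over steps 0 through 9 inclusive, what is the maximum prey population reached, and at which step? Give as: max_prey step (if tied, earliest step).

Answer: 67 2

Derivation:
Step 1: prey: 51+20-9=62; pred: 9+9-2=16
Step 2: prey: 62+24-19=67; pred: 16+19-4=31
Step 3: prey: 67+26-41=52; pred: 31+41-9=63
Step 4: prey: 52+20-65=7; pred: 63+65-18=110
Step 5: prey: 7+2-15=0; pred: 110+15-33=92
Step 6: prey: 0+0-0=0; pred: 92+0-27=65
Step 7: prey: 0+0-0=0; pred: 65+0-19=46
Step 8: prey: 0+0-0=0; pred: 46+0-13=33
Step 9: prey: 0+0-0=0; pred: 33+0-9=24
Max prey = 67 at step 2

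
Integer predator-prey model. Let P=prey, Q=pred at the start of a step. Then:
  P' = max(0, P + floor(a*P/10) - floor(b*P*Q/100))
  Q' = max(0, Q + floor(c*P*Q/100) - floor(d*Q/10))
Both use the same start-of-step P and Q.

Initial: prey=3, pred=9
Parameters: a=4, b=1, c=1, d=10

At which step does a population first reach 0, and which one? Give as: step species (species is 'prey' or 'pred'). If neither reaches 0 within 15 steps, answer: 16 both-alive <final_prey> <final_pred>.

Answer: 1 pred

Derivation:
Step 1: prey: 3+1-0=4; pred: 9+0-9=0
First extinction: pred at step 1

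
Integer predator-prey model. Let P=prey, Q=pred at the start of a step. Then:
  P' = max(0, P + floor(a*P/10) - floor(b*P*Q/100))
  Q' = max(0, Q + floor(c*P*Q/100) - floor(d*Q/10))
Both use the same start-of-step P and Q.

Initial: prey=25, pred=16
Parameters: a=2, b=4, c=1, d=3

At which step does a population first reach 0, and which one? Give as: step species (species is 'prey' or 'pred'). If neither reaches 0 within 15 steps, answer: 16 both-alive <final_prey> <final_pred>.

Answer: 16 both-alive 3 3

Derivation:
Step 1: prey: 25+5-16=14; pred: 16+4-4=16
Step 2: prey: 14+2-8=8; pred: 16+2-4=14
Step 3: prey: 8+1-4=5; pred: 14+1-4=11
Step 4: prey: 5+1-2=4; pred: 11+0-3=8
Step 5: prey: 4+0-1=3; pred: 8+0-2=6
Step 6: prey: 3+0-0=3; pred: 6+0-1=5
Step 7: prey: 3+0-0=3; pred: 5+0-1=4
Step 8: prey: 3+0-0=3; pred: 4+0-1=3
Step 9: prey: 3+0-0=3; pred: 3+0-0=3
Steps 10-15: state stable at prey=3, pred=3 (no change)
No extinction within 15 steps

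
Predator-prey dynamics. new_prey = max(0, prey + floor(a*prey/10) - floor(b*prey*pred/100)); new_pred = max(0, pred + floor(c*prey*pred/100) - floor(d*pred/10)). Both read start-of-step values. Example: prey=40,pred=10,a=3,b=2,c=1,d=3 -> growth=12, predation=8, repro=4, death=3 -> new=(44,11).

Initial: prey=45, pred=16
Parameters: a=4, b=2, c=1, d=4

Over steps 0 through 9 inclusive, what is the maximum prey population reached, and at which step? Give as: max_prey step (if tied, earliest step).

Step 1: prey: 45+18-14=49; pred: 16+7-6=17
Step 2: prey: 49+19-16=52; pred: 17+8-6=19
Step 3: prey: 52+20-19=53; pred: 19+9-7=21
Step 4: prey: 53+21-22=52; pred: 21+11-8=24
Step 5: prey: 52+20-24=48; pred: 24+12-9=27
Step 6: prey: 48+19-25=42; pred: 27+12-10=29
Step 7: prey: 42+16-24=34; pred: 29+12-11=30
Step 8: prey: 34+13-20=27; pred: 30+10-12=28
Step 9: prey: 27+10-15=22; pred: 28+7-11=24
Max prey = 53 at step 3

Answer: 53 3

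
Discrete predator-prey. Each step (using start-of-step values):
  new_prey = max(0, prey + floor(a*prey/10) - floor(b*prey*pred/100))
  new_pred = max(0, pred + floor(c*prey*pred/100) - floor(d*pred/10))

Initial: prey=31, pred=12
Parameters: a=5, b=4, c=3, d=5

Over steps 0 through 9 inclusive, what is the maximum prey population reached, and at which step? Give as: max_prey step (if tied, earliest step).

Step 1: prey: 31+15-14=32; pred: 12+11-6=17
Step 2: prey: 32+16-21=27; pred: 17+16-8=25
Step 3: prey: 27+13-27=13; pred: 25+20-12=33
Step 4: prey: 13+6-17=2; pred: 33+12-16=29
Step 5: prey: 2+1-2=1; pred: 29+1-14=16
Step 6: prey: 1+0-0=1; pred: 16+0-8=8
Step 7: prey: 1+0-0=1; pred: 8+0-4=4
Step 8: prey: 1+0-0=1; pred: 4+0-2=2
Step 9: prey: 1+0-0=1; pred: 2+0-1=1
Max prey = 32 at step 1

Answer: 32 1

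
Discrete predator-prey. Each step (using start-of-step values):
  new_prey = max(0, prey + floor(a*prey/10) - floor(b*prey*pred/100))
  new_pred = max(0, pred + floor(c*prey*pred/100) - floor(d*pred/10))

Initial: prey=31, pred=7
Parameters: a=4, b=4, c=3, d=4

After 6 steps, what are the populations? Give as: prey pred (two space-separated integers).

Answer: 0 18

Derivation:
Step 1: prey: 31+12-8=35; pred: 7+6-2=11
Step 2: prey: 35+14-15=34; pred: 11+11-4=18
Step 3: prey: 34+13-24=23; pred: 18+18-7=29
Step 4: prey: 23+9-26=6; pred: 29+20-11=38
Step 5: prey: 6+2-9=0; pred: 38+6-15=29
Step 6: prey: 0+0-0=0; pred: 29+0-11=18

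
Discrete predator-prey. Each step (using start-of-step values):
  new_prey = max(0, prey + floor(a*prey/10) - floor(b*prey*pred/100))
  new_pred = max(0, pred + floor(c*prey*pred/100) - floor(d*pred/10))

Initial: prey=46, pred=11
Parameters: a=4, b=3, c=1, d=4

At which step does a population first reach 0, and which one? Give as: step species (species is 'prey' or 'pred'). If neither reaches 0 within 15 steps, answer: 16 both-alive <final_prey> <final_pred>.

Answer: 16 both-alive 42 4

Derivation:
Step 1: prey: 46+18-15=49; pred: 11+5-4=12
Step 2: prey: 49+19-17=51; pred: 12+5-4=13
Step 3: prey: 51+20-19=52; pred: 13+6-5=14
Step 4: prey: 52+20-21=51; pred: 14+7-5=16
Step 5: prey: 51+20-24=47; pred: 16+8-6=18
Step 6: prey: 47+18-25=40; pred: 18+8-7=19
Step 7: prey: 40+16-22=34; pred: 19+7-7=19
Step 8: prey: 34+13-19=28; pred: 19+6-7=18
Step 9: prey: 28+11-15=24; pred: 18+5-7=16
Step 10: prey: 24+9-11=22; pred: 16+3-6=13
Step 11: prey: 22+8-8=22; pred: 13+2-5=10
Step 12: prey: 22+8-6=24; pred: 10+2-4=8
Step 13: prey: 24+9-5=28; pred: 8+1-3=6
Step 14: prey: 28+11-5=34; pred: 6+1-2=5
Step 15: prey: 34+13-5=42; pred: 5+1-2=4
No extinction within 15 steps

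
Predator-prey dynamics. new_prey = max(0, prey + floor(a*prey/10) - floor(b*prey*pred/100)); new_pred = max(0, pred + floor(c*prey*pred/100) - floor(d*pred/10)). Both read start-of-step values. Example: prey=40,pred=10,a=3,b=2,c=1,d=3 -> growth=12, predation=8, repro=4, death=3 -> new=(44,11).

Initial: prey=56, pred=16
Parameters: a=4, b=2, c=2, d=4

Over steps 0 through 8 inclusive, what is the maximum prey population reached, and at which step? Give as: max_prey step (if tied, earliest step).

Step 1: prey: 56+22-17=61; pred: 16+17-6=27
Step 2: prey: 61+24-32=53; pred: 27+32-10=49
Step 3: prey: 53+21-51=23; pred: 49+51-19=81
Step 4: prey: 23+9-37=0; pred: 81+37-32=86
Step 5: prey: 0+0-0=0; pred: 86+0-34=52
Step 6: prey: 0+0-0=0; pred: 52+0-20=32
Step 7: prey: 0+0-0=0; pred: 32+0-12=20
Step 8: prey: 0+0-0=0; pred: 20+0-8=12
Max prey = 61 at step 1

Answer: 61 1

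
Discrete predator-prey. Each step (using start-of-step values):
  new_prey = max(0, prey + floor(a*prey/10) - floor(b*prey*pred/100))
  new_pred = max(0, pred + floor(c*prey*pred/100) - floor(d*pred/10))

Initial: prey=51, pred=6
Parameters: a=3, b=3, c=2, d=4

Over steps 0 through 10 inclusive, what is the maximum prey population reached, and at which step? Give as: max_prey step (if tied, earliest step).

Step 1: prey: 51+15-9=57; pred: 6+6-2=10
Step 2: prey: 57+17-17=57; pred: 10+11-4=17
Step 3: prey: 57+17-29=45; pred: 17+19-6=30
Step 4: prey: 45+13-40=18; pred: 30+27-12=45
Step 5: prey: 18+5-24=0; pred: 45+16-18=43
Step 6: prey: 0+0-0=0; pred: 43+0-17=26
Step 7: prey: 0+0-0=0; pred: 26+0-10=16
Step 8: prey: 0+0-0=0; pred: 16+0-6=10
Step 9: prey: 0+0-0=0; pred: 10+0-4=6
Step 10: prey: 0+0-0=0; pred: 6+0-2=4
Max prey = 57 at step 1

Answer: 57 1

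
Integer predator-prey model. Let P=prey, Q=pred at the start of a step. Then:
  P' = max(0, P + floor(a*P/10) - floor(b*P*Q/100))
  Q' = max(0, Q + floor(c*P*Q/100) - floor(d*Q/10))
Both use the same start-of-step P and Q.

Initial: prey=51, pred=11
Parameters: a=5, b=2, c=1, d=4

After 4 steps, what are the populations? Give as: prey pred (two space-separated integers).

Step 1: prey: 51+25-11=65; pred: 11+5-4=12
Step 2: prey: 65+32-15=82; pred: 12+7-4=15
Step 3: prey: 82+41-24=99; pred: 15+12-6=21
Step 4: prey: 99+49-41=107; pred: 21+20-8=33

Answer: 107 33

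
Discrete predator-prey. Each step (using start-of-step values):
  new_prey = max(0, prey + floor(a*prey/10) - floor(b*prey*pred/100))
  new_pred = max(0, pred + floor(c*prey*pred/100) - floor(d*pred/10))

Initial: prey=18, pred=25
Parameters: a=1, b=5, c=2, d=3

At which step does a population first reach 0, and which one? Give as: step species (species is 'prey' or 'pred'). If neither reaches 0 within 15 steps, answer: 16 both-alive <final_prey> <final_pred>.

Answer: 1 prey

Derivation:
Step 1: prey: 18+1-22=0; pred: 25+9-7=27
First extinction: prey at step 1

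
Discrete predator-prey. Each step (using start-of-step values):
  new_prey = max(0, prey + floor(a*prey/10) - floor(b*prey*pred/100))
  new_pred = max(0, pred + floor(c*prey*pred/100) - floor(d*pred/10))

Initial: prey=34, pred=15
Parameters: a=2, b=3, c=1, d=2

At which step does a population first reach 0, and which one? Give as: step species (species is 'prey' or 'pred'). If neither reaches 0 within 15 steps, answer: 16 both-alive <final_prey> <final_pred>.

Answer: 16 both-alive 3 4

Derivation:
Step 1: prey: 34+6-15=25; pred: 15+5-3=17
Step 2: prey: 25+5-12=18; pred: 17+4-3=18
Step 3: prey: 18+3-9=12; pred: 18+3-3=18
Step 4: prey: 12+2-6=8; pred: 18+2-3=17
Step 5: prey: 8+1-4=5; pred: 17+1-3=15
Step 6: prey: 5+1-2=4; pred: 15+0-3=12
Step 7: prey: 4+0-1=3; pred: 12+0-2=10
Step 8: prey: 3+0-0=3; pred: 10+0-2=8
Step 9: prey: 3+0-0=3; pred: 8+0-1=7
Step 10: prey: 3+0-0=3; pred: 7+0-1=6
Step 11: prey: 3+0-0=3; pred: 6+0-1=5
Step 12: prey: 3+0-0=3; pred: 5+0-1=4
Step 13: prey: 3+0-0=3; pred: 4+0-0=4
Steps 14-15: state stable at prey=3, pred=4 (no change)
No extinction within 15 steps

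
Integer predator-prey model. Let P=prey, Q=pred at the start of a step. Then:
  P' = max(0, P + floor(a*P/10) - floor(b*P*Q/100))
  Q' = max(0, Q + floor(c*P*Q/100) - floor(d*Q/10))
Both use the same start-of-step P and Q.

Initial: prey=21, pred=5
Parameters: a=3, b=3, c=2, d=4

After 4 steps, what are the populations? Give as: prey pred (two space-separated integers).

Step 1: prey: 21+6-3=24; pred: 5+2-2=5
Step 2: prey: 24+7-3=28; pred: 5+2-2=5
Step 3: prey: 28+8-4=32; pred: 5+2-2=5
Step 4: prey: 32+9-4=37; pred: 5+3-2=6

Answer: 37 6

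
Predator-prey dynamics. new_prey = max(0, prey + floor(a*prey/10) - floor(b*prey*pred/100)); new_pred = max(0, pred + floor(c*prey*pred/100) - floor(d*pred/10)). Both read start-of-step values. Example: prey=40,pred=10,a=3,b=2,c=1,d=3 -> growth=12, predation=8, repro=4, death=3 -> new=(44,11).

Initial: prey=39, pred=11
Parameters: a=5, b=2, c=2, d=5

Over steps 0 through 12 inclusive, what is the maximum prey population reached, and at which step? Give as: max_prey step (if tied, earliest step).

Answer: 66 3

Derivation:
Step 1: prey: 39+19-8=50; pred: 11+8-5=14
Step 2: prey: 50+25-14=61; pred: 14+14-7=21
Step 3: prey: 61+30-25=66; pred: 21+25-10=36
Step 4: prey: 66+33-47=52; pred: 36+47-18=65
Step 5: prey: 52+26-67=11; pred: 65+67-32=100
Step 6: prey: 11+5-22=0; pred: 100+22-50=72
Step 7: prey: 0+0-0=0; pred: 72+0-36=36
Step 8: prey: 0+0-0=0; pred: 36+0-18=18
Step 9: prey: 0+0-0=0; pred: 18+0-9=9
Step 10: prey: 0+0-0=0; pred: 9+0-4=5
Step 11: prey: 0+0-0=0; pred: 5+0-2=3
Step 12: prey: 0+0-0=0; pred: 3+0-1=2
Max prey = 66 at step 3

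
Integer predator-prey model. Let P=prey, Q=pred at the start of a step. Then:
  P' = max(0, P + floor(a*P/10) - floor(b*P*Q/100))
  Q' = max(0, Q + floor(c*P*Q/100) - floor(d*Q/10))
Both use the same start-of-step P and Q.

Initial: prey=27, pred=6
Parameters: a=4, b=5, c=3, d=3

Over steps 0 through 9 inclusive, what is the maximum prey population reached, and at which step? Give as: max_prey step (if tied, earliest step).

Answer: 29 1

Derivation:
Step 1: prey: 27+10-8=29; pred: 6+4-1=9
Step 2: prey: 29+11-13=27; pred: 9+7-2=14
Step 3: prey: 27+10-18=19; pred: 14+11-4=21
Step 4: prey: 19+7-19=7; pred: 21+11-6=26
Step 5: prey: 7+2-9=0; pred: 26+5-7=24
Step 6: prey: 0+0-0=0; pred: 24+0-7=17
Step 7: prey: 0+0-0=0; pred: 17+0-5=12
Step 8: prey: 0+0-0=0; pred: 12+0-3=9
Step 9: prey: 0+0-0=0; pred: 9+0-2=7
Max prey = 29 at step 1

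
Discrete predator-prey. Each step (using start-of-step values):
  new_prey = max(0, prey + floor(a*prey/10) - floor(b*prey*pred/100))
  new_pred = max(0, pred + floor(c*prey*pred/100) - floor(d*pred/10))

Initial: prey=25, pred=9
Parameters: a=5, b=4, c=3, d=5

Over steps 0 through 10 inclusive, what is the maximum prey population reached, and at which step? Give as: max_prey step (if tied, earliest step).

Step 1: prey: 25+12-9=28; pred: 9+6-4=11
Step 2: prey: 28+14-12=30; pred: 11+9-5=15
Step 3: prey: 30+15-18=27; pred: 15+13-7=21
Step 4: prey: 27+13-22=18; pred: 21+17-10=28
Step 5: prey: 18+9-20=7; pred: 28+15-14=29
Step 6: prey: 7+3-8=2; pred: 29+6-14=21
Step 7: prey: 2+1-1=2; pred: 21+1-10=12
Step 8: prey: 2+1-0=3; pred: 12+0-6=6
Step 9: prey: 3+1-0=4; pred: 6+0-3=3
Step 10: prey: 4+2-0=6; pred: 3+0-1=2
Max prey = 30 at step 2

Answer: 30 2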